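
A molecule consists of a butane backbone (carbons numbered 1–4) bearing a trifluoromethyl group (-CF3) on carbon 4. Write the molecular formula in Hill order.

C5H9F3

Atom tally by fragment:
  CH3 → C:1 H:3
  CH2 → C:1 H:2
  CH2 → C:1 H:2
  CH2CF3 → C:2 H:2 F:3
Element totals:
  C: 5
  H: 9
  F: 3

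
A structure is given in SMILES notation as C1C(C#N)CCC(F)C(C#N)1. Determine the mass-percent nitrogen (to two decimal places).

Atom tally by fragment:
  cyclohexane ring core → C:6 H:12
  (− 3 ring H displaced by substituents)
  + CN → C:1 N:1
  + F → F:1
  + CN → C:1 N:1
Element totals:
  C: 8
  H: 9
  F: 1
  N: 2
Molecular formula: C8H9FN2.
Molar mass = 152.172 g/mol.
Mass from N: 2 × 14.007 = 28.014 g/mol.
%N = 28.014 / 152.172 × 100 = 18.41%.

18.41%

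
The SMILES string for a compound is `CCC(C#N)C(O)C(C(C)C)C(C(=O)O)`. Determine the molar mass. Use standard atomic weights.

Atom tally by fragment:
  CH3 → C:1 H:3
  CH2 → C:1 H:2
  CH(CN) → C:2 H:1 N:1
  CH(OH) → C:1 H:2 O:1
  CH(CH(CH3)2) → C:4 H:8
  CH2COOH → C:2 H:3 O:2
Element totals:
  C: 11
  H: 19
  N: 1
  O: 3
Molecular formula: C11H19NO3.
  M = 11(12.011) + 19(1.008) + 14.007 + 3(15.999)
    = 132.121 + 19.152 + 14.007 + 47.997 = 213.277

213.28 g/mol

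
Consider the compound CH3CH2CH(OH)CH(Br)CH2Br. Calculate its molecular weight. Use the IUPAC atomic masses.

Atom tally by fragment:
  CH3 → C:1 H:3
  CH2 → C:1 H:2
  CH(OH) → C:1 H:2 O:1
  CH(Br) → C:1 H:1 Br:1
  CH2Br → C:1 H:2 Br:1
Element totals:
  C: 5
  H: 10
  Br: 2
  O: 1
Molecular formula: C5H10Br2O.
  M = 5(12.011) + 10(1.008) + 2(79.904) + 15.999
    = 60.055 + 10.080 + 159.808 + 15.999 = 245.942

245.94 g/mol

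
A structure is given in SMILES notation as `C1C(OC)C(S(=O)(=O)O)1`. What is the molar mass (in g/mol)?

152.16 g/mol

Atom tally by fragment:
  cyclopropane ring core → C:3 H:6
  (− 2 ring H displaced by substituents)
  + OCH3 → C:1 H:3 O:1
  + SO3H → S:1 O:3 H:1
Element totals:
  C: 4
  H: 8
  O: 4
  S: 1
Molecular formula: C4H8O4S.
  M = 4(12.011) + 8(1.008) + 4(15.999) + 32.06
    = 48.044 + 8.064 + 63.996 + 32.060 = 152.164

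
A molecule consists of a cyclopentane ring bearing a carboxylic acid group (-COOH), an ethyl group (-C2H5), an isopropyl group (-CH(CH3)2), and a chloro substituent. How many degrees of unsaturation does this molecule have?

Atom tally by fragment:
  cyclopentane ring core → C:5 H:10
  (− 4 ring H displaced by substituents)
  + COOH → C:1 H:1 O:2
  + C2H5 → C:2 H:5
  + CH(CH3)2 → C:3 H:7
  + Cl → Cl:1
Element totals:
  C: 11
  H: 19
  Cl: 1
  O: 2
Molecular formula: C11H19ClO2.
DoU = (2C + 2 + N − H − X) / 2 = (2·11 + 2 + 0 − 19 − 1) / 2 = 2.

2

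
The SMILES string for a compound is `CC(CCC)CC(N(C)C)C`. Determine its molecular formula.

C10H23N

Atom tally by fragment:
  CH3 → C:1 H:3
  CH(CH2CH2CH3) → C:4 H:8
  CH2 → C:1 H:2
  CH(N(CH3)2) → C:3 H:7 N:1
  CH3 → C:1 H:3
Element totals:
  C: 10
  H: 23
  N: 1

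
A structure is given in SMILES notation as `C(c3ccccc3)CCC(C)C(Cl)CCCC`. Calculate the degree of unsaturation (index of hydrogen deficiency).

4

Atom tally by fragment:
  C6H5CH2 → C:7 H:7
  CH2 → C:1 H:2
  CH2 → C:1 H:2
  CH(CH3) → C:2 H:4
  CH(Cl) → C:1 H:1 Cl:1
  CH2 → C:1 H:2
  CH2 → C:1 H:2
  CH2 → C:1 H:2
  CH3 → C:1 H:3
Element totals:
  C: 16
  H: 25
  Cl: 1
Molecular formula: C16H25Cl.
DoU = (2C + 2 + N − H − X) / 2 = (2·16 + 2 + 0 − 25 − 1) / 2 = 4.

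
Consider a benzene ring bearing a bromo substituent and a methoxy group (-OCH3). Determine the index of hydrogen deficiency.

Atom tally by fragment:
  benzene ring core → C:6 H:6
  (− 2 ring H displaced by substituents)
  + Br → Br:1
  + OCH3 → C:1 H:3 O:1
Element totals:
  C: 7
  H: 7
  Br: 1
  O: 1
Molecular formula: C7H7BrO.
DoU = (2C + 2 + N − H − X) / 2 = (2·7 + 2 + 0 − 7 − 1) / 2 = 4.

4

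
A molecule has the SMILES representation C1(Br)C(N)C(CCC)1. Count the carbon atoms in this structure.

Atom tally by fragment:
  cyclopropane ring core → C:3 H:6
  (− 3 ring H displaced by substituents)
  + Br → Br:1
  + NH2 → N:1 H:2
  + CH2CH2CH3 → C:3 H:7
Element totals:
  C: 6
  H: 12
  Br: 1
  N: 1

6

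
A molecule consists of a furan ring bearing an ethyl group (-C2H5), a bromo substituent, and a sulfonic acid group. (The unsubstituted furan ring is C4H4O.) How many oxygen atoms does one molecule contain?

Atom tally by fragment:
  furan ring core → C:4 H:4 O:1
  (− 3 ring H displaced by substituents)
  + C2H5 → C:2 H:5
  + Br → Br:1
  + SO3H → S:1 O:3 H:1
Element totals:
  C: 6
  H: 7
  Br: 1
  O: 4
  S: 1

4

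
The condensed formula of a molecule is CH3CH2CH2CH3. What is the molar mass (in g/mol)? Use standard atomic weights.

58.12 g/mol

Atom tally by fragment:
  CH3 → C:1 H:3
  CH2 → C:1 H:2
  CH2 → C:1 H:2
  CH3 → C:1 H:3
Element totals:
  C: 4
  H: 10
Molecular formula: C4H10.
  M = 4(12.011) + 10(1.008)
    = 48.044 + 10.080 = 58.124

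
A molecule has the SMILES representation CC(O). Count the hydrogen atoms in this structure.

Atom tally by fragment:
  CH3 → C:1 H:3
  CH2OH → C:1 H:3 O:1
Element totals:
  C: 2
  H: 6
  O: 1

6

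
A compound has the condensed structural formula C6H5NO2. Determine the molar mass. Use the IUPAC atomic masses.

123.11 g/mol

Atom tally by fragment:
  benzene ring core → C:6 H:6
  (− 1 ring H displaced by substituents)
  + NO2 → N:1 O:2
Element totals:
  C: 6
  H: 5
  N: 1
  O: 2
Molecular formula: C6H5NO2.
  M = 6(12.011) + 5(1.008) + 14.007 + 2(15.999)
    = 72.066 + 5.040 + 14.007 + 31.998 = 123.111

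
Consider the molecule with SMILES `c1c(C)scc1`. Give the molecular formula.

Atom tally by fragment:
  thiophene ring core → C:4 H:4 S:1
  (− 1 ring H displaced by substituents)
  + CH3 → C:1 H:3
Element totals:
  C: 5
  H: 6
  S: 1

C5H6S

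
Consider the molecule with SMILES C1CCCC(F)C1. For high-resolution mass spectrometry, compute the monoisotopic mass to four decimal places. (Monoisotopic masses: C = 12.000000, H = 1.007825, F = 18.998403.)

Atom tally by fragment:
  cyclohexane ring core → C:6 H:12
  (− 1 ring H displaced by substituents)
  + F → F:1
Element totals:
  C: 6
  H: 11
  F: 1
Molecular formula: C6H11F.
  M = 6(12.0) + 11(1.007825) + 18.998403
    = 72.000000 + 11.086075 + 18.998403 = 102.084478

102.0845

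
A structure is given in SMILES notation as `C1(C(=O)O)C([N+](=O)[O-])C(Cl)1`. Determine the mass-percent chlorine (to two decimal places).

21.42%

Atom tally by fragment:
  cyclopropane ring core → C:3 H:6
  (− 3 ring H displaced by substituents)
  + COOH → C:1 H:1 O:2
  + NO2 → N:1 O:2
  + Cl → Cl:1
Element totals:
  C: 4
  H: 4
  Cl: 1
  N: 1
  O: 4
Molecular formula: C4H4ClNO4.
Molar mass = 165.529 g/mol.
Mass from Cl: 1 × 35.45 = 35.450 g/mol.
%Cl = 35.450 / 165.529 × 100 = 21.42%.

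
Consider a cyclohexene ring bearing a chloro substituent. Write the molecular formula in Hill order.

C6H9Cl

Atom tally by fragment:
  cyclohexene ring core → C:6 H:10
  (− 1 ring H displaced by substituents)
  + Cl → Cl:1
Element totals:
  C: 6
  H: 9
  Cl: 1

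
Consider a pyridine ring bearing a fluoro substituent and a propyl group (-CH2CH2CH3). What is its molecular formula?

Atom tally by fragment:
  pyridine ring core → C:5 H:5 N:1
  (− 2 ring H displaced by substituents)
  + F → F:1
  + CH2CH2CH3 → C:3 H:7
Element totals:
  C: 8
  H: 10
  F: 1
  N: 1

C8H10FN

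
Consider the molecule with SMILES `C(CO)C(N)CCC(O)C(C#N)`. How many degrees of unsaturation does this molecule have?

2

Atom tally by fragment:
  HOCH2CH2 → C:2 H:5 O:1
  CH(NH2) → C:1 H:3 N:1
  CH2 → C:1 H:2
  CH2 → C:1 H:2
  CH(OH) → C:1 H:2 O:1
  CH2CN → C:2 H:2 N:1
Element totals:
  C: 8
  H: 16
  N: 2
  O: 2
Molecular formula: C8H16N2O2.
DoU = (2C + 2 + N − H − X) / 2 = (2·8 + 2 + 2 − 16 − 0) / 2 = 2.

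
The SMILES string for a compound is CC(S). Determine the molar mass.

Atom tally by fragment:
  CH3 → C:1 H:3
  CH2SH → C:1 H:3 S:1
Element totals:
  C: 2
  H: 6
  S: 1
Molecular formula: C2H6S.
  M = 2(12.011) + 6(1.008) + 32.06
    = 24.022 + 6.048 + 32.060 = 62.130

62.13 g/mol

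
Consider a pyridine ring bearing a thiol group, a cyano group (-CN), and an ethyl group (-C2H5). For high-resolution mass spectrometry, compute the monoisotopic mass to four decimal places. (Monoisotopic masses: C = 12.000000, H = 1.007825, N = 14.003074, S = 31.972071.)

164.0408

Atom tally by fragment:
  pyridine ring core → C:5 H:5 N:1
  (− 3 ring H displaced by substituents)
  + SH → S:1 H:1
  + CN → C:1 N:1
  + C2H5 → C:2 H:5
Element totals:
  C: 8
  H: 8
  N: 2
  S: 1
Molecular formula: C8H8N2S.
  M = 8(12.0) + 8(1.007825) + 2(14.003074) + 31.972071
    = 96.000000 + 8.062600 + 28.006148 + 31.972071 = 164.040819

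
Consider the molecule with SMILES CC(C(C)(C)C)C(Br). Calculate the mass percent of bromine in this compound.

44.61%

Atom tally by fragment:
  CH3 → C:1 H:3
  CH(C(CH3)3) → C:5 H:10
  CH2Br → C:1 H:2 Br:1
Element totals:
  C: 7
  H: 15
  Br: 1
Molecular formula: C7H15Br.
Molar mass = 179.101 g/mol.
Mass from Br: 1 × 79.904 = 79.904 g/mol.
%Br = 79.904 / 179.101 × 100 = 44.61%.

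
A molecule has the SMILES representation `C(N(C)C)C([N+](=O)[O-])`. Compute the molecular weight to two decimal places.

118.14 g/mol

Atom tally by fragment:
  (CH3)2NCH2 → C:3 H:8 N:1
  CH2NO2 → C:1 H:2 N:1 O:2
Element totals:
  C: 4
  H: 10
  N: 2
  O: 2
Molecular formula: C4H10N2O2.
  M = 4(12.011) + 10(1.008) + 2(14.007) + 2(15.999)
    = 48.044 + 10.080 + 28.014 + 31.998 = 118.136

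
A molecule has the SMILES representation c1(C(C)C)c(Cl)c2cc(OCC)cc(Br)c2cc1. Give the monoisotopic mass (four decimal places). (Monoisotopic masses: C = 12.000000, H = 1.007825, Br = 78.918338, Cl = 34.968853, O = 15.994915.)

Atom tally by fragment:
  naphthalene ring system core → C:10 H:8
  (− 4 ring H displaced by substituents)
  + CH(CH3)2 → C:3 H:7
  + Cl → Cl:1
  + OC2H5 → C:2 H:5 O:1
  + Br → Br:1
Element totals:
  C: 15
  H: 16
  Br: 1
  Cl: 1
  O: 1
Molecular formula: C15H16BrClO.
  M = 15(12.0) + 16(1.007825) + 78.918338 + 34.968853 + 15.994915
    = 180.000000 + 16.125200 + 78.918338 + 34.968853 + 15.994915 = 326.007306

326.0073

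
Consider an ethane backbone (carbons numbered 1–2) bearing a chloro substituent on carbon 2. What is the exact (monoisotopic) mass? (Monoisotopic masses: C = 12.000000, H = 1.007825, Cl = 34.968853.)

64.0080

Atom tally by fragment:
  CH3 → C:1 H:3
  CH2Cl → C:1 H:2 Cl:1
Element totals:
  C: 2
  H: 5
  Cl: 1
Molecular formula: C2H5Cl.
  M = 2(12.0) + 5(1.007825) + 34.968853
    = 24.000000 + 5.039125 + 34.968853 = 64.007978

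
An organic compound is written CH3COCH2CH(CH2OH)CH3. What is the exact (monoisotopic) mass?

Atom tally by fragment:
  CH3COCH2 → C:3 H:5 O:1
  CH(CH2OH) → C:2 H:4 O:1
  CH3 → C:1 H:3
Element totals:
  C: 6
  H: 12
  O: 2
Molecular formula: C6H12O2.
  M = 6(12.0) + 12(1.007825) + 2(15.994915)
    = 72.000000 + 12.093900 + 31.989830 = 116.083730

116.0837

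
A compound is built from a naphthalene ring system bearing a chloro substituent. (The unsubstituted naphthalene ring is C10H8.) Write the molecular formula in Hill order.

C10H7Cl

Atom tally by fragment:
  naphthalene ring system core → C:10 H:8
  (− 1 ring H displaced by substituents)
  + Cl → Cl:1
Element totals:
  C: 10
  H: 7
  Cl: 1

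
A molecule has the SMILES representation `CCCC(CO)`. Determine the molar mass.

88.15 g/mol

Atom tally by fragment:
  CH3 → C:1 H:3
  CH2 → C:1 H:2
  CH2 → C:1 H:2
  CH2CH2OH → C:2 H:5 O:1
Element totals:
  C: 5
  H: 12
  O: 1
Molecular formula: C5H12O.
  M = 5(12.011) + 12(1.008) + 15.999
    = 60.055 + 12.096 + 15.999 = 88.150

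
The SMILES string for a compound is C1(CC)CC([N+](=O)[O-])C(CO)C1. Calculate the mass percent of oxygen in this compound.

Atom tally by fragment:
  cyclopentane ring core → C:5 H:10
  (− 3 ring H displaced by substituents)
  + C2H5 → C:2 H:5
  + NO2 → N:1 O:2
  + CH2OH → C:1 H:3 O:1
Element totals:
  C: 8
  H: 15
  N: 1
  O: 3
Molecular formula: C8H15NO3.
Molar mass = 173.212 g/mol.
Mass from O: 3 × 15.999 = 47.997 g/mol.
%O = 47.997 / 173.212 × 100 = 27.71%.

27.71%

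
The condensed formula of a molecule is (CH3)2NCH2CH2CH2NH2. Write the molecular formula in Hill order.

Element totals:
  C: 5
  H: 14
  N: 2

C5H14N2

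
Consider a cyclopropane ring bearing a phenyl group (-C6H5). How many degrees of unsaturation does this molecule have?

Atom tally by fragment:
  cyclopropane ring core → C:3 H:6
  (− 1 ring H displaced by substituents)
  + C6H5 → C:6 H:5
Element totals:
  C: 9
  H: 10
Molecular formula: C9H10.
DoU = (2C + 2 + N − H − X) / 2 = (2·9 + 2 + 0 − 10 − 0) / 2 = 5.

5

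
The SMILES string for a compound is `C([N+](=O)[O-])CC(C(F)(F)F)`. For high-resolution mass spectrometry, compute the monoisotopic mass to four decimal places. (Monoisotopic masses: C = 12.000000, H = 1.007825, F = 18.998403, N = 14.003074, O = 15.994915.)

Atom tally by fragment:
  O2NCH2 → C:1 H:2 N:1 O:2
  CH2 → C:1 H:2
  CH2CF3 → C:2 H:2 F:3
Element totals:
  C: 4
  H: 6
  F: 3
  N: 1
  O: 2
Molecular formula: C4H6F3NO2.
  M = 4(12.0) + 6(1.007825) + 3(18.998403) + 14.003074 + 2(15.994915)
    = 48.000000 + 6.046950 + 56.995209 + 14.003074 + 31.989830 = 157.035063

157.0351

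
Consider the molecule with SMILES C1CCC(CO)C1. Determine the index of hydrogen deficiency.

1

Atom tally by fragment:
  cyclopentane ring core → C:5 H:10
  (− 1 ring H displaced by substituents)
  + CH2OH → C:1 H:3 O:1
Element totals:
  C: 6
  H: 12
  O: 1
Molecular formula: C6H12O.
DoU = (2C + 2 + N − H − X) / 2 = (2·6 + 2 + 0 − 12 − 0) / 2 = 1.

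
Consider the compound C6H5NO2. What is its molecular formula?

C6H5NO2

Element totals:
  C: 6
  H: 5
  N: 1
  O: 2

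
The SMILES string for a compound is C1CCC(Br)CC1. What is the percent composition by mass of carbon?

44.20%

Atom tally by fragment:
  cyclohexane ring core → C:6 H:12
  (− 1 ring H displaced by substituents)
  + Br → Br:1
Element totals:
  C: 6
  H: 11
  Br: 1
Molecular formula: C6H11Br.
Molar mass = 163.058 g/mol.
Mass from C: 6 × 12.011 = 72.066 g/mol.
%C = 72.066 / 163.058 × 100 = 44.20%.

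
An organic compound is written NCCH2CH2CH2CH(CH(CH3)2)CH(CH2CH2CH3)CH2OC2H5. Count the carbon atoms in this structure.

15

Element totals:
  C: 15
  H: 29
  N: 1
  O: 1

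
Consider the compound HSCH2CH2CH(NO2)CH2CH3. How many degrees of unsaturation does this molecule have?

Element totals:
  C: 5
  H: 11
  N: 1
  O: 2
  S: 1
Molecular formula: C5H11NO2S.
DoU = (2C + 2 + N − H − X) / 2 = (2·5 + 2 + 1 − 11 − 0) / 2 = 1.

1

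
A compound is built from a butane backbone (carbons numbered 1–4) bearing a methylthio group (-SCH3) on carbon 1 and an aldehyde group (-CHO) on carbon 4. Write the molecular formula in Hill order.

C6H12OS

Atom tally by fragment:
  CH3SCH2 → C:2 H:5 S:1
  CH2 → C:1 H:2
  CH2 → C:1 H:2
  CH2CHO → C:2 H:3 O:1
Element totals:
  C: 6
  H: 12
  O: 1
  S: 1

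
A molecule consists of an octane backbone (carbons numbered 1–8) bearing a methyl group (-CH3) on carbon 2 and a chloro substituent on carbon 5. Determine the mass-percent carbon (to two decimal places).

66.44%

Atom tally by fragment:
  CH3 → C:1 H:3
  CH(CH3) → C:2 H:4
  CH2 → C:1 H:2
  CH2 → C:1 H:2
  CH(Cl) → C:1 H:1 Cl:1
  CH2 → C:1 H:2
  CH2 → C:1 H:2
  CH3 → C:1 H:3
Element totals:
  C: 9
  H: 19
  Cl: 1
Molecular formula: C9H19Cl.
Molar mass = 162.701 g/mol.
Mass from C: 9 × 12.011 = 108.099 g/mol.
%C = 108.099 / 162.701 × 100 = 66.44%.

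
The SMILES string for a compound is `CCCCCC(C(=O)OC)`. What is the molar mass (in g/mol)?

Atom tally by fragment:
  CH3 → C:1 H:3
  CH2 → C:1 H:2
  CH2 → C:1 H:2
  CH2 → C:1 H:2
  CH2 → C:1 H:2
  CH2COOCH3 → C:3 H:5 O:2
Element totals:
  C: 8
  H: 16
  O: 2
Molecular formula: C8H16O2.
  M = 8(12.011) + 16(1.008) + 2(15.999)
    = 96.088 + 16.128 + 31.998 = 144.214

144.21 g/mol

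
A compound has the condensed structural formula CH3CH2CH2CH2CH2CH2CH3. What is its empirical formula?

C7H16

Element totals:
  C: 7
  H: 16
Molecular formula: C7H16.
gcd of subscripts (7, 16) = 1, so the empirical formula equals the molecular formula.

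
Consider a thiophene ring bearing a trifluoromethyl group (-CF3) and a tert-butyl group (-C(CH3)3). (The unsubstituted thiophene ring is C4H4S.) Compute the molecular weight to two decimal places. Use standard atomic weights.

208.24 g/mol

Atom tally by fragment:
  thiophene ring core → C:4 H:4 S:1
  (− 2 ring H displaced by substituents)
  + CF3 → C:1 F:3
  + C(CH3)3 → C:4 H:9
Element totals:
  C: 9
  H: 11
  F: 3
  S: 1
Molecular formula: C9H11F3S.
  M = 9(12.011) + 11(1.008) + 3(18.998) + 32.06
    = 108.099 + 11.088 + 56.994 + 32.060 = 208.241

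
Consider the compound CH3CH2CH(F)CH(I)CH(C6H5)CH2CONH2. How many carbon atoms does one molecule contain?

13

Element totals:
  C: 13
  H: 17
  F: 1
  I: 1
  N: 1
  O: 1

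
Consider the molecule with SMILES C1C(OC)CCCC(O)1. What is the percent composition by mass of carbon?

Atom tally by fragment:
  cyclohexane ring core → C:6 H:12
  (− 2 ring H displaced by substituents)
  + OCH3 → C:1 H:3 O:1
  + OH → O:1 H:1
Element totals:
  C: 7
  H: 14
  O: 2
Molecular formula: C7H14O2.
Molar mass = 130.187 g/mol.
Mass from C: 7 × 12.011 = 84.077 g/mol.
%C = 84.077 / 130.187 × 100 = 64.58%.

64.58%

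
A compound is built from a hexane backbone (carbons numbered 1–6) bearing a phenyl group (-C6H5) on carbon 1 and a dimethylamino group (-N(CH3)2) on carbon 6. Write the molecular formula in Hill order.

Atom tally by fragment:
  C6H5CH2 → C:7 H:7
  CH2 → C:1 H:2
  CH2 → C:1 H:2
  CH2 → C:1 H:2
  CH2 → C:1 H:2
  CH2N(CH3)2 → C:3 H:8 N:1
Element totals:
  C: 14
  H: 23
  N: 1

C14H23N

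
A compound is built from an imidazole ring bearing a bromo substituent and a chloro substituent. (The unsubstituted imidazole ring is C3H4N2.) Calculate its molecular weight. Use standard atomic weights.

Atom tally by fragment:
  imidazole ring core → C:3 H:4 N:2
  (− 2 ring H displaced by substituents)
  + Br → Br:1
  + Cl → Cl:1
Element totals:
  C: 3
  H: 2
  Br: 1
  Cl: 1
  N: 2
Molecular formula: C3H2BrClN2.
  M = 3(12.011) + 2(1.008) + 79.904 + 35.45 + 2(14.007)
    = 36.033 + 2.016 + 79.904 + 35.450 + 28.014 = 181.417

181.42 g/mol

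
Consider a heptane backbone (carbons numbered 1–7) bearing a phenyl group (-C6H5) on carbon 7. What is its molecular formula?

Atom tally by fragment:
  CH3 → C:1 H:3
  CH2 → C:1 H:2
  CH2 → C:1 H:2
  CH2 → C:1 H:2
  CH2 → C:1 H:2
  CH2 → C:1 H:2
  CH2C6H5 → C:7 H:7
Element totals:
  C: 13
  H: 20

C13H20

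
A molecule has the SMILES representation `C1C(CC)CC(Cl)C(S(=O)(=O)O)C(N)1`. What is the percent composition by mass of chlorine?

14.67%

Atom tally by fragment:
  cyclohexane ring core → C:6 H:12
  (− 4 ring H displaced by substituents)
  + C2H5 → C:2 H:5
  + Cl → Cl:1
  + SO3H → S:1 O:3 H:1
  + NH2 → N:1 H:2
Element totals:
  C: 8
  H: 16
  Cl: 1
  N: 1
  O: 3
  S: 1
Molecular formula: C8H16ClNO3S.
Molar mass = 241.730 g/mol.
Mass from Cl: 1 × 35.45 = 35.450 g/mol.
%Cl = 35.450 / 241.730 × 100 = 14.67%.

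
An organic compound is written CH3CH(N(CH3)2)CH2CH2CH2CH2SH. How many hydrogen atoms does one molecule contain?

Atom tally by fragment:
  CH3 → C:1 H:3
  CH(N(CH3)2) → C:3 H:7 N:1
  CH2 → C:1 H:2
  CH2 → C:1 H:2
  CH2 → C:1 H:2
  CH2SH → C:1 H:3 S:1
Element totals:
  C: 8
  H: 19
  N: 1
  S: 1

19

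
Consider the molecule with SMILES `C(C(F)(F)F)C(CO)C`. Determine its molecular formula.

Atom tally by fragment:
  F3CCH2 → C:2 H:2 F:3
  CH(CH2OH) → C:2 H:4 O:1
  CH3 → C:1 H:3
Element totals:
  C: 5
  H: 9
  F: 3
  O: 1

C5H9F3O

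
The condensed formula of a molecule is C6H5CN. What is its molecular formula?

C7H5N

Atom tally by fragment:
  benzene ring core → C:6 H:6
  (− 1 ring H displaced by substituents)
  + CN → C:1 N:1
Element totals:
  C: 7
  H: 5
  N: 1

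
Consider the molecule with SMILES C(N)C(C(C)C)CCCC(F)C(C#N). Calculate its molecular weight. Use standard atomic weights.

Atom tally by fragment:
  H2NCH2 → C:1 H:4 N:1
  CH(CH(CH3)2) → C:4 H:8
  CH2 → C:1 H:2
  CH2 → C:1 H:2
  CH2 → C:1 H:2
  CH(F) → C:1 H:1 F:1
  CH2CN → C:2 H:2 N:1
Element totals:
  C: 11
  H: 21
  F: 1
  N: 2
Molecular formula: C11H21FN2.
  M = 11(12.011) + 21(1.008) + 18.998 + 2(14.007)
    = 132.121 + 21.168 + 18.998 + 28.014 = 200.301

200.30 g/mol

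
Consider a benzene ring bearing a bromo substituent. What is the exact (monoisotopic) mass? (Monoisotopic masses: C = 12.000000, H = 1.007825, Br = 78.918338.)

Atom tally by fragment:
  benzene ring core → C:6 H:6
  (− 1 ring H displaced by substituents)
  + Br → Br:1
Element totals:
  C: 6
  H: 5
  Br: 1
Molecular formula: C6H5Br.
  M = 6(12.0) + 5(1.007825) + 78.918338
    = 72.000000 + 5.039125 + 78.918338 = 155.957463

155.9575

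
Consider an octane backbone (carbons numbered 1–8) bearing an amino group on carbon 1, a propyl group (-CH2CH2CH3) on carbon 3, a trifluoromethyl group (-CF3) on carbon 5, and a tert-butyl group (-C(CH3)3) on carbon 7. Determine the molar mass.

295.43 g/mol

Atom tally by fragment:
  H2NCH2 → C:1 H:4 N:1
  CH2 → C:1 H:2
  CH(CH2CH2CH3) → C:4 H:8
  CH2 → C:1 H:2
  CH(CF3) → C:2 H:1 F:3
  CH2 → C:1 H:2
  CH(C(CH3)3) → C:5 H:10
  CH3 → C:1 H:3
Element totals:
  C: 16
  H: 32
  F: 3
  N: 1
Molecular formula: C16H32F3N.
  M = 16(12.011) + 32(1.008) + 3(18.998) + 14.007
    = 192.176 + 32.256 + 56.994 + 14.007 = 295.433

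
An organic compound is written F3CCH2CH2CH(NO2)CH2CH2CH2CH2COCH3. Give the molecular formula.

Atom tally by fragment:
  F3CCH2 → C:2 H:2 F:3
  CH2 → C:1 H:2
  CH(NO2) → C:1 H:1 N:1 O:2
  CH2 → C:1 H:2
  CH2 → C:1 H:2
  CH2 → C:1 H:2
  CH2COCH3 → C:3 H:5 O:1
Element totals:
  C: 10
  H: 16
  F: 3
  N: 1
  O: 3

C10H16F3NO3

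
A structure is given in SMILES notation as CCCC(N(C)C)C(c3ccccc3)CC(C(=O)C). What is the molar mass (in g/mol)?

Atom tally by fragment:
  CH3 → C:1 H:3
  CH2 → C:1 H:2
  CH2 → C:1 H:2
  CH(N(CH3)2) → C:3 H:7 N:1
  CH(C6H5) → C:7 H:6
  CH2 → C:1 H:2
  CH2COCH3 → C:3 H:5 O:1
Element totals:
  C: 17
  H: 27
  N: 1
  O: 1
Molecular formula: C17H27NO.
  M = 17(12.011) + 27(1.008) + 14.007 + 15.999
    = 204.187 + 27.216 + 14.007 + 15.999 = 261.409

261.41 g/mol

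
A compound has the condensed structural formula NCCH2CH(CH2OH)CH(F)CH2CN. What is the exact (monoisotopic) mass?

156.0699

Atom tally by fragment:
  NCCH2 → C:2 H:2 N:1
  CH(CH2OH) → C:2 H:4 O:1
  CH(F) → C:1 H:1 F:1
  CH2CN → C:2 H:2 N:1
Element totals:
  C: 7
  H: 9
  F: 1
  N: 2
  O: 1
Molecular formula: C7H9FN2O.
  M = 7(12.0) + 9(1.007825) + 18.998403 + 2(14.003074) + 15.994915
    = 84.000000 + 9.070425 + 18.998403 + 28.006148 + 15.994915 = 156.069891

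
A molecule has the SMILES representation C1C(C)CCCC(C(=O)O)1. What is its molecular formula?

C8H14O2

Atom tally by fragment:
  cyclohexane ring core → C:6 H:12
  (− 2 ring H displaced by substituents)
  + CH3 → C:1 H:3
  + COOH → C:1 H:1 O:2
Element totals:
  C: 8
  H: 14
  O: 2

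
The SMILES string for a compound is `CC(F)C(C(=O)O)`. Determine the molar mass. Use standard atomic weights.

106.10 g/mol

Atom tally by fragment:
  CH3 → C:1 H:3
  CH(F) → C:1 H:1 F:1
  CH2COOH → C:2 H:3 O:2
Element totals:
  C: 4
  H: 7
  F: 1
  O: 2
Molecular formula: C4H7FO2.
  M = 4(12.011) + 7(1.008) + 18.998 + 2(15.999)
    = 48.044 + 7.056 + 18.998 + 31.998 = 106.096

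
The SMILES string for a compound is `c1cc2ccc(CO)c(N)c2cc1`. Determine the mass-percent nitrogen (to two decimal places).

8.09%

Atom tally by fragment:
  naphthalene ring system core → C:10 H:8
  (− 2 ring H displaced by substituents)
  + CH2OH → C:1 H:3 O:1
  + NH2 → N:1 H:2
Element totals:
  C: 11
  H: 11
  N: 1
  O: 1
Molecular formula: C11H11NO.
Molar mass = 173.215 g/mol.
Mass from N: 1 × 14.007 = 14.007 g/mol.
%N = 14.007 / 173.215 × 100 = 8.09%.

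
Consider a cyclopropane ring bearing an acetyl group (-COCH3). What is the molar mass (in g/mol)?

Atom tally by fragment:
  cyclopropane ring core → C:3 H:6
  (− 1 ring H displaced by substituents)
  + COCH3 → C:2 H:3 O:1
Element totals:
  C: 5
  H: 8
  O: 1
Molecular formula: C5H8O.
  M = 5(12.011) + 8(1.008) + 15.999
    = 60.055 + 8.064 + 15.999 = 84.118

84.12 g/mol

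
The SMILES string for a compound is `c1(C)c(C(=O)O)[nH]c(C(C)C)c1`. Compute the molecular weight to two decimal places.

167.21 g/mol

Atom tally by fragment:
  pyrrole ring core → C:4 H:5 N:1
  (− 3 ring H displaced by substituents)
  + CH3 → C:1 H:3
  + COOH → C:1 H:1 O:2
  + CH(CH3)2 → C:3 H:7
Element totals:
  C: 9
  H: 13
  N: 1
  O: 2
Molecular formula: C9H13NO2.
  M = 9(12.011) + 13(1.008) + 14.007 + 2(15.999)
    = 108.099 + 13.104 + 14.007 + 31.998 = 167.208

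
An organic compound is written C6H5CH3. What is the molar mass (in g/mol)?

Element totals:
  C: 7
  H: 8
Molecular formula: C7H8.
  M = 7(12.011) + 8(1.008)
    = 84.077 + 8.064 = 92.141

92.14 g/mol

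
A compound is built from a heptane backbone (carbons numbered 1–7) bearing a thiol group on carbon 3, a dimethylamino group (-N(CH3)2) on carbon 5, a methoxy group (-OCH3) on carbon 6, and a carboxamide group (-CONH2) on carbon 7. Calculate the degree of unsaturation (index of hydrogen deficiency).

1

Atom tally by fragment:
  CH3 → C:1 H:3
  CH2 → C:1 H:2
  CH(SH) → C:1 H:2 S:1
  CH2 → C:1 H:2
  CH(N(CH3)2) → C:3 H:7 N:1
  CH(OCH3) → C:2 H:4 O:1
  CH2CONH2 → C:2 H:4 O:1 N:1
Element totals:
  C: 11
  H: 24
  N: 2
  O: 2
  S: 1
Molecular formula: C11H24N2O2S.
DoU = (2C + 2 + N − H − X) / 2 = (2·11 + 2 + 2 − 24 − 0) / 2 = 1.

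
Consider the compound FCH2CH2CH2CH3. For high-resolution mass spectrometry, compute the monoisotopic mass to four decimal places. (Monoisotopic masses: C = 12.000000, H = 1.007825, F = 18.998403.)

Atom tally by fragment:
  FCH2 → C:1 H:2 F:1
  CH2 → C:1 H:2
  CH2 → C:1 H:2
  CH3 → C:1 H:3
Element totals:
  C: 4
  H: 9
  F: 1
Molecular formula: C4H9F.
  M = 4(12.0) + 9(1.007825) + 18.998403
    = 48.000000 + 9.070425 + 18.998403 = 76.068828

76.0688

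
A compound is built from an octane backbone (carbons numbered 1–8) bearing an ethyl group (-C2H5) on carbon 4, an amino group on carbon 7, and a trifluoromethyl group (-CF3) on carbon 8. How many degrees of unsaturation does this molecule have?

0

Atom tally by fragment:
  CH3 → C:1 H:3
  CH2 → C:1 H:2
  CH2 → C:1 H:2
  CH(C2H5) → C:3 H:6
  CH2 → C:1 H:2
  CH2 → C:1 H:2
  CH(NH2) → C:1 H:3 N:1
  CH2CF3 → C:2 H:2 F:3
Element totals:
  C: 11
  H: 22
  F: 3
  N: 1
Molecular formula: C11H22F3N.
DoU = (2C + 2 + N − H − X) / 2 = (2·11 + 2 + 1 − 22 − 3) / 2 = 0.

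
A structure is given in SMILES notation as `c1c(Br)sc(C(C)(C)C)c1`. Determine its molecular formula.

C8H11BrS

Atom tally by fragment:
  thiophene ring core → C:4 H:4 S:1
  (− 2 ring H displaced by substituents)
  + Br → Br:1
  + C(CH3)3 → C:4 H:9
Element totals:
  C: 8
  H: 11
  Br: 1
  S: 1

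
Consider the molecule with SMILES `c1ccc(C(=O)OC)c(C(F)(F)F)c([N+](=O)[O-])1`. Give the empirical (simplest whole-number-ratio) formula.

Atom tally by fragment:
  benzene ring core → C:6 H:6
  (− 3 ring H displaced by substituents)
  + COOCH3 → C:2 H:3 O:2
  + CF3 → C:1 F:3
  + NO2 → N:1 O:2
Element totals:
  C: 9
  H: 6
  F: 3
  N: 1
  O: 4
Molecular formula: C9H6F3NO4.
gcd of subscripts (9, 3, 6, 1, 4) = 1, so the empirical formula equals the molecular formula.

C9H6F3NO4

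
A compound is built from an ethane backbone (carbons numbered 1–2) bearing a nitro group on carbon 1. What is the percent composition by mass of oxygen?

Atom tally by fragment:
  O2NCH2 → C:1 H:2 N:1 O:2
  CH3 → C:1 H:3
Element totals:
  C: 2
  H: 5
  N: 1
  O: 2
Molecular formula: C2H5NO2.
Molar mass = 75.067 g/mol.
Mass from O: 2 × 15.999 = 31.998 g/mol.
%O = 31.998 / 75.067 × 100 = 42.63%.

42.63%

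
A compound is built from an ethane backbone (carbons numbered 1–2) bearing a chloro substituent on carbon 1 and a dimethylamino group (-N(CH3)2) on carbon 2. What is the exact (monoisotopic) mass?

107.0502

Atom tally by fragment:
  ClCH2 → C:1 H:2 Cl:1
  CH2N(CH3)2 → C:3 H:8 N:1
Element totals:
  C: 4
  H: 10
  Cl: 1
  N: 1
Molecular formula: C4H10ClN.
  M = 4(12.0) + 10(1.007825) + 34.968853 + 14.003074
    = 48.000000 + 10.078250 + 34.968853 + 14.003074 = 107.050177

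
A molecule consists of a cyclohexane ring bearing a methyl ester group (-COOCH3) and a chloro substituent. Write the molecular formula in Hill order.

Atom tally by fragment:
  cyclohexane ring core → C:6 H:12
  (− 2 ring H displaced by substituents)
  + COOCH3 → C:2 H:3 O:2
  + Cl → Cl:1
Element totals:
  C: 8
  H: 13
  Cl: 1
  O: 2

C8H13ClO2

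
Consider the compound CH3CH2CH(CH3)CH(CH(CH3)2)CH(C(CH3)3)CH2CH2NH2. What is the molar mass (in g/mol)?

227.44 g/mol

Element totals:
  C: 15
  H: 33
  N: 1
Molecular formula: C15H33N.
  M = 15(12.011) + 33(1.008) + 14.007
    = 180.165 + 33.264 + 14.007 = 227.436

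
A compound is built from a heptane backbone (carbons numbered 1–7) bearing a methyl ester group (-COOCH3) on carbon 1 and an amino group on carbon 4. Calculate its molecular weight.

173.26 g/mol

Atom tally by fragment:
  CH3OOCCH2 → C:3 H:5 O:2
  CH2 → C:1 H:2
  CH2 → C:1 H:2
  CH(NH2) → C:1 H:3 N:1
  CH2 → C:1 H:2
  CH2 → C:1 H:2
  CH3 → C:1 H:3
Element totals:
  C: 9
  H: 19
  N: 1
  O: 2
Molecular formula: C9H19NO2.
  M = 9(12.011) + 19(1.008) + 14.007 + 2(15.999)
    = 108.099 + 19.152 + 14.007 + 31.998 = 173.256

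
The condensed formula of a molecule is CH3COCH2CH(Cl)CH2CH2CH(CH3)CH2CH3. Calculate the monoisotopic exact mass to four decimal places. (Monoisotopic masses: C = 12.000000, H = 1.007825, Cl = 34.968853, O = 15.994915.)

190.1124

Element totals:
  C: 10
  H: 19
  Cl: 1
  O: 1
Molecular formula: C10H19ClO.
  M = 10(12.0) + 19(1.007825) + 34.968853 + 15.994915
    = 120.000000 + 19.148675 + 34.968853 + 15.994915 = 190.112443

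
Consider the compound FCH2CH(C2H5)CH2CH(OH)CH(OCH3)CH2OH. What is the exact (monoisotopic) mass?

194.1318

Atom tally by fragment:
  FCH2 → C:1 H:2 F:1
  CH(C2H5) → C:3 H:6
  CH2 → C:1 H:2
  CH(OH) → C:1 H:2 O:1
  CH(OCH3) → C:2 H:4 O:1
  CH2OH → C:1 H:3 O:1
Element totals:
  C: 9
  H: 19
  F: 1
  O: 3
Molecular formula: C9H19FO3.
  M = 9(12.0) + 19(1.007825) + 18.998403 + 3(15.994915)
    = 108.000000 + 19.148675 + 18.998403 + 47.984745 = 194.131823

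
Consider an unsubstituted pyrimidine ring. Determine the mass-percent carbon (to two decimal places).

Atom tally by fragment:
  pyrimidine ring core → C:4 H:4 N:2
Element totals:
  C: 4
  H: 4
  N: 2
Molecular formula: C4H4N2.
Molar mass = 80.090 g/mol.
Mass from C: 4 × 12.011 = 48.044 g/mol.
%C = 48.044 / 80.090 × 100 = 59.99%.

59.99%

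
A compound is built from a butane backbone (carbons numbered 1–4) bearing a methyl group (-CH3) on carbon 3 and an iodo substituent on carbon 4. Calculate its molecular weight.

198.05 g/mol

Atom tally by fragment:
  CH3 → C:1 H:3
  CH2 → C:1 H:2
  CH(CH3) → C:2 H:4
  CH2I → C:1 H:2 I:1
Element totals:
  C: 5
  H: 11
  I: 1
Molecular formula: C5H11I.
  M = 5(12.011) + 11(1.008) + 126.904
    = 60.055 + 11.088 + 126.904 = 198.047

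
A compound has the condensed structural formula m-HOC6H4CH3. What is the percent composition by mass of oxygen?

14.79%

Element totals:
  C: 7
  H: 8
  O: 1
Molecular formula: C7H8O.
Molar mass = 108.140 g/mol.
Mass from O: 1 × 15.999 = 15.999 g/mol.
%O = 15.999 / 108.140 × 100 = 14.79%.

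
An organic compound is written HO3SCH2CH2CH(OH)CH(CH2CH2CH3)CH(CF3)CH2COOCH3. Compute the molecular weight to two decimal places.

350.35 g/mol

Atom tally by fragment:
  HO3SCH2 → C:1 H:3 S:1 O:3
  CH2 → C:1 H:2
  CH(OH) → C:1 H:2 O:1
  CH(CH2CH2CH3) → C:4 H:8
  CH(CF3) → C:2 H:1 F:3
  CH2COOCH3 → C:3 H:5 O:2
Element totals:
  C: 12
  H: 21
  F: 3
  O: 6
  S: 1
Molecular formula: C12H21F3O6S.
  M = 12(12.011) + 21(1.008) + 3(18.998) + 6(15.999) + 32.06
    = 144.132 + 21.168 + 56.994 + 95.994 + 32.060 = 350.348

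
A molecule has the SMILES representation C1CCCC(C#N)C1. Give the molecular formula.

C7H11N

Atom tally by fragment:
  cyclohexane ring core → C:6 H:12
  (− 1 ring H displaced by substituents)
  + CN → C:1 N:1
Element totals:
  C: 7
  H: 11
  N: 1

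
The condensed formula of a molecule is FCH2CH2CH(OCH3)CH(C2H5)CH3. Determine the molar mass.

Atom tally by fragment:
  FCH2 → C:1 H:2 F:1
  CH2 → C:1 H:2
  CH(OCH3) → C:2 H:4 O:1
  CH(C2H5) → C:3 H:6
  CH3 → C:1 H:3
Element totals:
  C: 8
  H: 17
  F: 1
  O: 1
Molecular formula: C8H17FO.
  M = 8(12.011) + 17(1.008) + 18.998 + 15.999
    = 96.088 + 17.136 + 18.998 + 15.999 = 148.221

148.22 g/mol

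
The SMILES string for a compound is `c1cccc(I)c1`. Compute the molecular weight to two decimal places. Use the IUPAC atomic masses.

204.01 g/mol

Atom tally by fragment:
  benzene ring core → C:6 H:6
  (− 1 ring H displaced by substituents)
  + I → I:1
Element totals:
  C: 6
  H: 5
  I: 1
Molecular formula: C6H5I.
  M = 6(12.011) + 5(1.008) + 126.904
    = 72.066 + 5.040 + 126.904 = 204.010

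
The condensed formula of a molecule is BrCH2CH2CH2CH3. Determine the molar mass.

137.02 g/mol

Atom tally by fragment:
  BrCH2 → C:1 H:2 Br:1
  CH2 → C:1 H:2
  CH2 → C:1 H:2
  CH3 → C:1 H:3
Element totals:
  C: 4
  H: 9
  Br: 1
Molecular formula: C4H9Br.
  M = 4(12.011) + 9(1.008) + 79.904
    = 48.044 + 9.072 + 79.904 = 137.020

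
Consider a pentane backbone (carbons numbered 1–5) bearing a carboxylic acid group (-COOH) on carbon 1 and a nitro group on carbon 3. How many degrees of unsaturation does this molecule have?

2

Atom tally by fragment:
  HOOCCH2 → C:2 H:3 O:2
  CH2 → C:1 H:2
  CH(NO2) → C:1 H:1 N:1 O:2
  CH2 → C:1 H:2
  CH3 → C:1 H:3
Element totals:
  C: 6
  H: 11
  N: 1
  O: 4
Molecular formula: C6H11NO4.
DoU = (2C + 2 + N − H − X) / 2 = (2·6 + 2 + 1 − 11 − 0) / 2 = 2.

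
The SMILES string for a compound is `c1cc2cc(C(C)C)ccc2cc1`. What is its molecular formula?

Atom tally by fragment:
  naphthalene ring system core → C:10 H:8
  (− 1 ring H displaced by substituents)
  + CH(CH3)2 → C:3 H:7
Element totals:
  C: 13
  H: 14

C13H14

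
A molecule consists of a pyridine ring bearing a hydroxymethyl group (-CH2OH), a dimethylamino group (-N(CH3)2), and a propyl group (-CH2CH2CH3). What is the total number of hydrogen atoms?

18

Atom tally by fragment:
  pyridine ring core → C:5 H:5 N:1
  (− 3 ring H displaced by substituents)
  + CH2OH → C:1 H:3 O:1
  + N(CH3)2 → N:1 C:2 H:6
  + CH2CH2CH3 → C:3 H:7
Element totals:
  C: 11
  H: 18
  N: 2
  O: 1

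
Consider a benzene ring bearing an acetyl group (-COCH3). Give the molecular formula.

Atom tally by fragment:
  benzene ring core → C:6 H:6
  (− 1 ring H displaced by substituents)
  + COCH3 → C:2 H:3 O:1
Element totals:
  C: 8
  H: 8
  O: 1

C8H8O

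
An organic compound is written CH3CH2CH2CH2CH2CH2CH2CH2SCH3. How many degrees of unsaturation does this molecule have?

0

Element totals:
  C: 9
  H: 20
  S: 1
Molecular formula: C9H20S.
DoU = (2C + 2 + N − H − X) / 2 = (2·9 + 2 + 0 − 20 − 0) / 2 = 0.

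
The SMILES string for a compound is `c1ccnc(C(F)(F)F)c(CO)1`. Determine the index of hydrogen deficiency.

Atom tally by fragment:
  pyridine ring core → C:5 H:5 N:1
  (− 2 ring H displaced by substituents)
  + CF3 → C:1 F:3
  + CH2OH → C:1 H:3 O:1
Element totals:
  C: 7
  H: 6
  F: 3
  N: 1
  O: 1
Molecular formula: C7H6F3NO.
DoU = (2C + 2 + N − H − X) / 2 = (2·7 + 2 + 1 − 6 − 3) / 2 = 4.

4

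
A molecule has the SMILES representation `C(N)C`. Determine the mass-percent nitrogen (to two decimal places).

Atom tally by fragment:
  H2NCH2 → C:1 H:4 N:1
  CH3 → C:1 H:3
Element totals:
  C: 2
  H: 7
  N: 1
Molecular formula: C2H7N.
Molar mass = 45.085 g/mol.
Mass from N: 1 × 14.007 = 14.007 g/mol.
%N = 14.007 / 45.085 × 100 = 31.07%.

31.07%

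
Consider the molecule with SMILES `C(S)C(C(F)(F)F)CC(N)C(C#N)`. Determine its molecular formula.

C7H11F3N2S

Atom tally by fragment:
  HSCH2 → C:1 H:3 S:1
  CH(CF3) → C:2 H:1 F:3
  CH2 → C:1 H:2
  CH(NH2) → C:1 H:3 N:1
  CH2CN → C:2 H:2 N:1
Element totals:
  C: 7
  H: 11
  F: 3
  N: 2
  S: 1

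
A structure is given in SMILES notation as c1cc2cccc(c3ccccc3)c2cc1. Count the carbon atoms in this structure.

16

Atom tally by fragment:
  naphthalene ring system core → C:10 H:8
  (− 1 ring H displaced by substituents)
  + C6H5 → C:6 H:5
Element totals:
  C: 16
  H: 12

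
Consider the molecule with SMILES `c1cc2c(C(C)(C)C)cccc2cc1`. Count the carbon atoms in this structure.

Atom tally by fragment:
  naphthalene ring system core → C:10 H:8
  (− 1 ring H displaced by substituents)
  + C(CH3)3 → C:4 H:9
Element totals:
  C: 14
  H: 16

14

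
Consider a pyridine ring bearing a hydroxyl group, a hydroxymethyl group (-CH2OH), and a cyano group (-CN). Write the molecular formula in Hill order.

C7H6N2O2

Atom tally by fragment:
  pyridine ring core → C:5 H:5 N:1
  (− 3 ring H displaced by substituents)
  + OH → O:1 H:1
  + CH2OH → C:1 H:3 O:1
  + CN → C:1 N:1
Element totals:
  C: 7
  H: 6
  N: 2
  O: 2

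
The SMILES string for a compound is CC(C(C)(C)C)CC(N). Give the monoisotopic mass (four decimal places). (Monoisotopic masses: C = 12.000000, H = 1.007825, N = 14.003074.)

129.1517

Atom tally by fragment:
  CH3 → C:1 H:3
  CH(C(CH3)3) → C:5 H:10
  CH2 → C:1 H:2
  CH2NH2 → C:1 H:4 N:1
Element totals:
  C: 8
  H: 19
  N: 1
Molecular formula: C8H19N.
  M = 8(12.0) + 19(1.007825) + 14.003074
    = 96.000000 + 19.148675 + 14.003074 = 129.151749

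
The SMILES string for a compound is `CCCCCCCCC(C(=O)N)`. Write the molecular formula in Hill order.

C10H21NO

Atom tally by fragment:
  CH3 → C:1 H:3
  CH2 → C:1 H:2
  CH2 → C:1 H:2
  CH2 → C:1 H:2
  CH2 → C:1 H:2
  CH2 → C:1 H:2
  CH2 → C:1 H:2
  CH2 → C:1 H:2
  CH2CONH2 → C:2 H:4 O:1 N:1
Element totals:
  C: 10
  H: 21
  N: 1
  O: 1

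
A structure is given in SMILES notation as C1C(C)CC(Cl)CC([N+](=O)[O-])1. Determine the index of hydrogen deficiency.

Atom tally by fragment:
  cyclohexane ring core → C:6 H:12
  (− 3 ring H displaced by substituents)
  + CH3 → C:1 H:3
  + Cl → Cl:1
  + NO2 → N:1 O:2
Element totals:
  C: 7
  H: 12
  Cl: 1
  N: 1
  O: 2
Molecular formula: C7H12ClNO2.
DoU = (2C + 2 + N − H − X) / 2 = (2·7 + 2 + 1 − 12 − 1) / 2 = 2.

2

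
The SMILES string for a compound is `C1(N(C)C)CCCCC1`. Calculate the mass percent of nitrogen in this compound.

11.01%

Atom tally by fragment:
  cyclohexane ring core → C:6 H:12
  (− 1 ring H displaced by substituents)
  + N(CH3)2 → N:1 C:2 H:6
Element totals:
  C: 8
  H: 17
  N: 1
Molecular formula: C8H17N.
Molar mass = 127.231 g/mol.
Mass from N: 1 × 14.007 = 14.007 g/mol.
%N = 14.007 / 127.231 × 100 = 11.01%.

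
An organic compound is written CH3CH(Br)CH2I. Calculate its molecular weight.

248.89 g/mol

Atom tally by fragment:
  CH3 → C:1 H:3
  CH(Br) → C:1 H:1 Br:1
  CH2I → C:1 H:2 I:1
Element totals:
  C: 3
  H: 6
  Br: 1
  I: 1
Molecular formula: C3H6BrI.
  M = 3(12.011) + 6(1.008) + 79.904 + 126.904
    = 36.033 + 6.048 + 79.904 + 126.904 = 248.889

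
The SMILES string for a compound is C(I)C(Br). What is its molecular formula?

Atom tally by fragment:
  ICH2 → C:1 H:2 I:1
  CH2Br → C:1 H:2 Br:1
Element totals:
  C: 2
  H: 4
  Br: 1
  I: 1

C2H4BrI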